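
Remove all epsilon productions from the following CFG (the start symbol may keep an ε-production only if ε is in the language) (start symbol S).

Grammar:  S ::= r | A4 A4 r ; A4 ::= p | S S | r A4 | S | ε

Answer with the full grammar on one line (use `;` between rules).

S ::= r | A4 A4 r | A4 r; A4 ::= p | S S | r A4 | r | S

Nullable nonterminals: {A4}.
ε ∉ L(G), so no ε-production is kept.
Expand every rule over subsets of its nullable positions: S → A4 A4 r gives A4 A4 r | A4 r. A4 → r A4 gives r A4 | r.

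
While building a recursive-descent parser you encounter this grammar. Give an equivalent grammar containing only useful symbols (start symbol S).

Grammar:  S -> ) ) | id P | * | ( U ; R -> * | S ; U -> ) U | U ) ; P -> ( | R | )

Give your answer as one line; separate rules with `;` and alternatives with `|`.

S -> ) ) | id P | *; R -> * | S; P -> ( | R | )

Generating nonterminals: {P, R, S}.
Reachable from S after that: {P, R, S}.
Removed useless symbols: {U} and every production mentioning them.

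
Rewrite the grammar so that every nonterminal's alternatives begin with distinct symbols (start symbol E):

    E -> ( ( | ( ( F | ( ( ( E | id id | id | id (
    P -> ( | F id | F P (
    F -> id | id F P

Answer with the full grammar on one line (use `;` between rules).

E -> ( ( E' | id E''; P -> ( | F P'; F -> id F'; E' -> ε | F | ( E; E'' -> id | ε | (; P' -> id | P (; F' -> ε | F P

E has alternatives sharing prefix '( (': factor to E → ( ( E' with E' → ε | F | ( E.
E has alternatives sharing prefix 'id': factor to E → id E'' with E'' → id | ε | (.
P has alternatives sharing prefix 'F': factor to P → F P' with P' → id | P (.
F has alternatives sharing prefix 'id': factor to F → id F' with F' → ε | F P.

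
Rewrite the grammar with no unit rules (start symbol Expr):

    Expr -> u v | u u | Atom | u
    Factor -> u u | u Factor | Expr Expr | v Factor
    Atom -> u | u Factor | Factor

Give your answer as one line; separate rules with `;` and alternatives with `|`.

Expr -> u | u Factor | u u | Expr Expr | v Factor | u v; Factor -> u u | u Factor | Expr Expr | v Factor; Atom -> u | u Factor | u u | Expr Expr | v Factor

Unit pairs: Atom ⇒* {Factor}; Expr ⇒* {Atom, Factor}.
For every A with A ⇒* B via unit rules, add B's non-unit alternatives to A; then delete every rule of the form X → Y.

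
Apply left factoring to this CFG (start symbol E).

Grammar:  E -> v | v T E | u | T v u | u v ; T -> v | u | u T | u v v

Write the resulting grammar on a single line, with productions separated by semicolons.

E -> T v u | v E' | u E''; T -> v | u T'; E' -> ε | T E; E'' -> ε | v; T' -> ε | T | v v

E has alternatives sharing prefix 'v': factor to E → v E' with E' → ε | T E.
E has alternatives sharing prefix 'u': factor to E → u E'' with E'' → ε | v.
T has alternatives sharing prefix 'u': factor to T → u T' with T' → ε | T | v v.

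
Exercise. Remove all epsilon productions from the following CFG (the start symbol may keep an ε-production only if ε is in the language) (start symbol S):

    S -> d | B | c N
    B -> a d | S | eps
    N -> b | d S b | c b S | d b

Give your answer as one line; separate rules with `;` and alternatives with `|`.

S -> d | B | c N | eps; B -> a d | S; N -> b | d S b | d b | c b S | c b

Nullable set = {B, S}.
ε ∈ L(G) since S is nullable, so keep S → ε.
Add the nullable-subset variants: N → d S b gives d S b | d b. N → c b S gives c b S | c b.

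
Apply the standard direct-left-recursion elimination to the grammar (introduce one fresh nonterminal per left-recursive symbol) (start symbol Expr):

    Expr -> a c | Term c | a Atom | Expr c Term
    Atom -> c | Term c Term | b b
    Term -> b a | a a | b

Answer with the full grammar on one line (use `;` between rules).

Expr -> a c Expr1 | Term c Expr1 | a Atom Expr1; Atom -> c | Term c Term | b b; Term -> b a | a a | b; Expr1 -> c Term Expr1 | ε

Directly left-recursive nonterminal: Expr.
For Expr: α = {c Term}, β = {a c, Term c, a Atom}. Rewrite as Expr → β Expr1 and Expr1 → α Expr1 | ε.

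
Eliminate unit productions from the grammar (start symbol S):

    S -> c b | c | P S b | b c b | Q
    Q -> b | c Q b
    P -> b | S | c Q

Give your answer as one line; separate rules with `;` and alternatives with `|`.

Unit pairs: P ⇒* {Q, S}; S ⇒* {Q}.
For each unit pair (A, B), copy every non-unit production of B to A, then drop all unit productions.

S -> c b | c | P S b | b c b | b | c Q b; Q -> b | c Q b; P -> c b | c | P S b | b c b | b | c Q | c Q b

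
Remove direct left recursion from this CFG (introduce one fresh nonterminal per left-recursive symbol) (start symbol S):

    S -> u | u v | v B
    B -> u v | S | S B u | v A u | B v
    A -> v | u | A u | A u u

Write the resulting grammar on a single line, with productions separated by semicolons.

Left recursion appears on B, A.
For B: α = {v}, β = {u v, S, S B u, v A u}. Rewrite as B → β B' and B' → α B' | ε.
For A: α = {u, u u}, β = {v, u}. Rewrite as A → β A' and A' → α A' | ε.

S -> u | u v | v B; B -> u v B' | S B' | S B u B' | v A u B'; A -> v A' | u A'; B' -> v B' | eps; A' -> u A' | u u A' | eps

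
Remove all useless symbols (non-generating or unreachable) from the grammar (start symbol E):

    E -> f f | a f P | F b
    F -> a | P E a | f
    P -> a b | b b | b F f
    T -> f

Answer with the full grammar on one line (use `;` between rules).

Generating nonterminals: {E, F, P, T}.
Reachable from E after that: {E, F, P}.
Removed useless symbols: {T} and every production mentioning them.

E -> f f | a f P | F b; F -> a | P E a | f; P -> a b | b b | b F f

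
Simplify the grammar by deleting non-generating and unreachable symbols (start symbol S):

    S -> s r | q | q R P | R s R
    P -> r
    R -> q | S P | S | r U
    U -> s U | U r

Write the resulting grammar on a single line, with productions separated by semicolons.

S -> s r | q | q R P | R s R; P -> r; R -> q | S P | S

Generating nonterminals: {P, R, S}.
Reachable from S after that: {P, R, S}.
Removed useless symbols: {U} and every production mentioning them.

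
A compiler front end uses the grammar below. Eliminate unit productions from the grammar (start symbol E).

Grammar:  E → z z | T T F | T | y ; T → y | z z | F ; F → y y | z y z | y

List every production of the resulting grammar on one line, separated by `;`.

E → z z | T T F | y | y y | z y z; T → y y | z y z | y | z z; F → y y | z y z | y

Unit pairs: E ⇒* {F, T}; T ⇒* {F}.
Replace each nonterminal's rules with the union of the non-unit rules of every nonterminal it unit-derives.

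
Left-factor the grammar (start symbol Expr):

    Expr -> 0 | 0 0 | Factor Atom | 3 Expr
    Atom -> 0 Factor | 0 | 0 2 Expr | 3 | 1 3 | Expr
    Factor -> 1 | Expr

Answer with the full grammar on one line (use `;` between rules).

Expr has alternatives sharing prefix '0': factor to Expr → 0 Expr1 with Expr1 → ε | 0.
Atom has alternatives sharing prefix '0': factor to Atom → 0 Atom1 with Atom1 → Factor | ε | 2 Expr.

Expr -> Factor Atom | 3 Expr | 0 Expr1; Atom -> 3 | 1 3 | Expr | 0 Atom1; Factor -> 1 | Expr; Expr1 -> ε | 0; Atom1 -> Factor | ε | 2 Expr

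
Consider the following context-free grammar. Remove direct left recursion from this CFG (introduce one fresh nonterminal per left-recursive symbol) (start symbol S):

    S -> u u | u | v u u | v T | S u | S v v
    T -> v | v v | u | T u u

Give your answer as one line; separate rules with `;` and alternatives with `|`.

S -> u u S' | u S' | v u u S' | v T S'; T -> v T' | v v T' | u T'; S' -> u S' | v v S' | ε; T' -> u u T' | ε

Left recursion appears on S, T.
For S: α = {u, v v}, β = {u u, u, v u u, v T}. Rewrite as S → β S' and S' → α S' | ε.
For T: α = {u u}, β = {v, v v, u}. Rewrite as T → β T' and T' → α T' | ε.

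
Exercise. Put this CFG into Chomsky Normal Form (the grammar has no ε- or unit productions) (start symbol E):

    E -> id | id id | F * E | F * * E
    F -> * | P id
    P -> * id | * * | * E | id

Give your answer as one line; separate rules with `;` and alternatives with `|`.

Introduce a nonterminal for each terminal appearing in a rule of length ≥ 2: X1 → id, X2 → *.
Binarize each right-hand side of length ≥ 3 by chaining fresh nonterminals (Y1, Y2, …): affected rules were E → F X2 E; E → F X2 X2 E.

E -> id | X1 X1 | F Y1 | F Y2; F -> * | P X1; P -> X2 X1 | X2 X2 | X2 E | id; X1 -> id; X2 -> *; Y1 -> X2 E; Y2 -> X2 Y3; Y3 -> X2 E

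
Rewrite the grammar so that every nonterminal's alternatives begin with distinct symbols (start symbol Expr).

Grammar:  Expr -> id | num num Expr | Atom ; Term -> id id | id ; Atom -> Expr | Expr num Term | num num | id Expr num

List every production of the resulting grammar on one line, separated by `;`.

Term has alternatives sharing prefix 'id': factor to Term → id Term1 with Term1 → id | ε.
Atom has alternatives sharing prefix 'Expr': factor to Atom → Expr Atom1 with Atom1 → ε | num Term.

Expr -> id | num num Expr | Atom; Term -> id Term1; Atom -> num num | id Expr num | Expr Atom1; Term1 -> id | ε; Atom1 -> ε | num Term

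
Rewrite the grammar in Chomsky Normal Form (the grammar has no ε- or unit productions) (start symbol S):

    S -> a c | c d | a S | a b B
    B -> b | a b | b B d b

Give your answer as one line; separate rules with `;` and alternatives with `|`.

S -> X1 X2 | X2 X3 | X1 S | X1 Y1; B -> b | X1 X4 | X4 Y2; X1 -> a; X2 -> c; X3 -> d; X4 -> b; Y1 -> X4 B; Y2 -> B Y3; Y3 -> X3 X4

Introduce a nonterminal for each terminal appearing in a rule of length ≥ 2: X1 → a, X2 → c, X3 → d, X4 → b.
Binarize each right-hand side of length ≥ 3 by chaining fresh nonterminals (Y1, Y2, …): affected rules were S → X1 X4 B; B → X4 B X3 X4.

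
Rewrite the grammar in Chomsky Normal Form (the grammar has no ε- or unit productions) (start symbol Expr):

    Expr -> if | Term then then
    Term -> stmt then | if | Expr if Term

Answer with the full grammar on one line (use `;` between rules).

Introduce a nonterminal for each terminal appearing in a rule of length ≥ 2: X1 → then, X2 → stmt, X3 → if.
Binarize each right-hand side of length ≥ 3 by chaining fresh nonterminals (Y1, Y2, …): affected rules were Expr → Term X1 X1; Term → Expr X3 Term.

Expr -> if | Term Y1; Term -> X2 X1 | if | Expr Y2; X1 -> then; X2 -> stmt; X3 -> if; Y1 -> X1 X1; Y2 -> X3 Term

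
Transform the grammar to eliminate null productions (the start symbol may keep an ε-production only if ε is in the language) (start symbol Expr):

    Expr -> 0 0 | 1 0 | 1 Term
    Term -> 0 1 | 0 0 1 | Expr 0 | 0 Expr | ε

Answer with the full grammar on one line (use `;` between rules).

Expr -> 0 0 | 1 0 | 1 Term | 1; Term -> 0 1 | 0 0 1 | Expr 0 | 0 Expr

Nullable set = {Term}.
ε ∉ L(G), so no ε-production is kept.
Expand every rule over subsets of its nullable positions: Expr → 1 Term gives 1 Term | 1.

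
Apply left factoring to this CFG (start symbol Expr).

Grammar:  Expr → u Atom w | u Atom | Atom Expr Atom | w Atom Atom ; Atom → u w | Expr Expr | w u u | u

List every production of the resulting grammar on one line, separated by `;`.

Expr → Atom Expr Atom | w Atom Atom | u Atom Expr1; Atom → Expr Expr | w u u | u Atom1; Expr1 → w | eps; Atom1 → w | eps

Expr has alternatives sharing prefix 'u Atom': factor to Expr → u Atom Expr1 with Expr1 → w | ε.
Atom has alternatives sharing prefix 'u': factor to Atom → u Atom1 with Atom1 → w | ε.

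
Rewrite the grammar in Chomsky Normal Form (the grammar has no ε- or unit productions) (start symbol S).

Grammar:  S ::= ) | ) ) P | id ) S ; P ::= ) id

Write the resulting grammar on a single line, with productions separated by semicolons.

Introduce a nonterminal for each terminal appearing in a rule of length ≥ 2: X1 → ), X2 → id.
Binarize each right-hand side of length ≥ 3 by chaining fresh nonterminals (Y1, Y2, …): affected rules were S → X1 X1 P; S → X2 X1 S.

S ::= ) | X1 Y1 | X2 Y2; P ::= X1 X2; X1 ::= ); X2 ::= id; Y1 ::= X1 P; Y2 ::= X1 S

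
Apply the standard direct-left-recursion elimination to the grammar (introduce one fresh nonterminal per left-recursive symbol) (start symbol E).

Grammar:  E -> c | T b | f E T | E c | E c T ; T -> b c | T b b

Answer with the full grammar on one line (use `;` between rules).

E -> c E' | T b E' | f E T E'; T -> b c T'; E' -> c E' | c T E' | ε; T' -> b b T' | ε

Directly left-recursive nonterminals: E, T.
For E: α = {c, c T}, β = {c, T b, f E T}. Rewrite as E → β E' and E' → α E' | ε.
For T: α = {b b}, β = {b c}. Rewrite as T → β T' and T' → α T' | ε.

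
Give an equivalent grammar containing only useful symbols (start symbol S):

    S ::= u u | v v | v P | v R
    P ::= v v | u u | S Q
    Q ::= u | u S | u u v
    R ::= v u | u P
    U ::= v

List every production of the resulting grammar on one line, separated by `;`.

S ::= u u | v v | v P | v R; P ::= v v | u u | S Q; Q ::= u | u S | u u v; R ::= v u | u P

Generating nonterminals: {P, Q, R, S, U}.
Reachable from S after that: {P, Q, R, S}.
Removed useless symbols: {U} and every production mentioning them.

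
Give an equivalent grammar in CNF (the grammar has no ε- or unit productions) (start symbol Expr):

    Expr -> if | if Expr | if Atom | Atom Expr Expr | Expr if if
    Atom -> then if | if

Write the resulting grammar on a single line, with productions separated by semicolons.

Introduce a nonterminal for each terminal appearing in a rule of length ≥ 2: X1 → if, X2 → then.
Binarize each right-hand side of length ≥ 3 by chaining fresh nonterminals (Y1, Y2, …): affected rules were Expr → Atom Expr Expr; Expr → Expr X1 X1.

Expr -> if | X1 Expr | X1 Atom | Atom Y1 | Expr Y2; Atom -> X2 X1 | if; X1 -> if; X2 -> then; Y1 -> Expr Expr; Y2 -> X1 X1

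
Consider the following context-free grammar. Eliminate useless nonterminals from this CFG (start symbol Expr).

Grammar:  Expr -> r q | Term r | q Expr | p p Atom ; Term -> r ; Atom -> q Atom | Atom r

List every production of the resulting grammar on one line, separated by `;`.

Expr -> r q | Term r | q Expr; Term -> r

Generating nonterminals: {Expr, Term}.
Reachable from Expr after that: {Expr, Term}.
Removed useless symbols: {Atom} and every production mentioning them.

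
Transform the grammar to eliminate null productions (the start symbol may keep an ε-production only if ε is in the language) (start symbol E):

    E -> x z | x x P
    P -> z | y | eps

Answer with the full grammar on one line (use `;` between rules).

Nullable set = {P}.
ε ∉ L(G), so no ε-production is kept.
Add the nullable-subset variants: E → x x P gives x x P | x x.

E -> x z | x x P | x x; P -> z | y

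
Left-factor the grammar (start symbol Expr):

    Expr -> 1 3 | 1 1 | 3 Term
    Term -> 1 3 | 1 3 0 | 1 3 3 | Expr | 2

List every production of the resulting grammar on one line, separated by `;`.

Expr has alternatives sharing prefix '1': factor to Expr → 1 Expr1 with Expr1 → 3 | 1.
Term has alternatives sharing prefix '1 3': factor to Term → 1 3 Term1 with Term1 → ε | 0 | 3.

Expr -> 3 Term | 1 Expr1; Term -> Expr | 2 | 1 3 Term1; Expr1 -> 3 | 1; Term1 -> eps | 0 | 3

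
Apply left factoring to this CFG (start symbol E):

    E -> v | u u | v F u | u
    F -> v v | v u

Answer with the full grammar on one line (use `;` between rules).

E -> v E' | u E''; F -> v F'; E' -> ε | F u; E'' -> u | ε; F' -> v | u

E has alternatives sharing prefix 'v': factor to E → v E' with E' → ε | F u.
E has alternatives sharing prefix 'u': factor to E → u E'' with E'' → u | ε.
F has alternatives sharing prefix 'v': factor to F → v F' with F' → v | u.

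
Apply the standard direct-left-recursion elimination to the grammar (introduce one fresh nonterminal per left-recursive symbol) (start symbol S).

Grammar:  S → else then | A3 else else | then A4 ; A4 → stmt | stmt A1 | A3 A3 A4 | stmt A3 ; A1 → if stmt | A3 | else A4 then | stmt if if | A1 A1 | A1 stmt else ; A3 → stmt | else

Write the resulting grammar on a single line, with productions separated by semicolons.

Directly left-recursive nonterminal: A1.
For A1: α = {A1, stmt else}, β = {if stmt, A3, else A4 then, stmt if if}. Rewrite as A1 → β A1' and A1' → α A1' | ε.

S → else then | A3 else else | then A4; A4 → stmt | stmt A1 | A3 A3 A4 | stmt A3; A1 → if stmt A1' | A3 A1' | else A4 then A1' | stmt if if A1'; A3 → stmt | else; A1' → A1 A1' | stmt else A1' | ε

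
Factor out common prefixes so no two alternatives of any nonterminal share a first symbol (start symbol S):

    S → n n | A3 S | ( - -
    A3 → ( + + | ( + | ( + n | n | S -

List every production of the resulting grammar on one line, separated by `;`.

A3 has alternatives sharing prefix '( +': factor to A3 → ( + A3' with A3' → + | ε | n.

S → n n | A3 S | ( - -; A3 → n | S - | ( + A3'; A3' → + | eps | n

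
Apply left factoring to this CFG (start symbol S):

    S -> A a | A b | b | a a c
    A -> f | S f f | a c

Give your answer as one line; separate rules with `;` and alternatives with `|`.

S has alternatives sharing prefix 'A': factor to S → A S' with S' → a | b.

S -> b | a a c | A S'; A -> f | S f f | a c; S' -> a | b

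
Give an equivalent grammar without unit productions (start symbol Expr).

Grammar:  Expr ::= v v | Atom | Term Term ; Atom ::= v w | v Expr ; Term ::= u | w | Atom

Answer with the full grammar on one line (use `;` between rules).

Expr ::= v w | v Expr | v v | Term Term; Atom ::= v w | v Expr; Term ::= u | w | v w | v Expr

Unit pairs: Expr ⇒* {Atom}; Term ⇒* {Atom}.
Replace each nonterminal's rules with the union of the non-unit rules of every nonterminal it unit-derives.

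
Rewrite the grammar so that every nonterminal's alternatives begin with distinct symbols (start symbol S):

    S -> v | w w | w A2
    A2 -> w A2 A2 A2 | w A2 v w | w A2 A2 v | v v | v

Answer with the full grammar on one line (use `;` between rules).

S -> v | w S'; A2 -> w A2 A2' | v A2''; S' -> w | A2; A2' -> v w | A2 A2'''; A2'' -> v | ε; A2''' -> A2 | v

S has alternatives sharing prefix 'w': factor to S → w S' with S' → w | A2.
A2 has alternatives sharing prefix 'w A2': factor to A2 → w A2 A2' with A2' → A2 A2 | v w | A2 v.
A2 has alternatives sharing prefix 'v': factor to A2 → v A2'' with A2'' → v | ε.
A2' has alternatives sharing prefix 'A2': factor to A2' → A2 A2''' with A2''' → A2 | v.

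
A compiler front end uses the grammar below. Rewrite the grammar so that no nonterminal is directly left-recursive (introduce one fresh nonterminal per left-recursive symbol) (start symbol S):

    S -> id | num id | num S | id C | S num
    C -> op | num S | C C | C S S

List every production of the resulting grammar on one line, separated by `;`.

S -> id S' | num id S' | num S S' | id C S'; C -> op C' | num S C'; S' -> num S' | ε; C' -> C C' | S S C' | ε

Directly left-recursive nonterminals: S, C.
For S: α = {num}, β = {id, num id, num S, id C}. Rewrite as S → β S' and S' → α S' | ε.
For C: α = {C, S S}, β = {op, num S}. Rewrite as C → β C' and C' → α C' | ε.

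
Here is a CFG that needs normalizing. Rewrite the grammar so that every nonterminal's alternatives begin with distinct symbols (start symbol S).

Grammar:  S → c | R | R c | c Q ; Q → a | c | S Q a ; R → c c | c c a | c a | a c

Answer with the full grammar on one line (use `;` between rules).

S has alternatives sharing prefix 'c': factor to S → c S' with S' → ε | Q.
S has alternatives sharing prefix 'R': factor to S → R S'' with S'' → ε | c.
R has alternatives sharing prefix 'c': factor to R → c R' with R' → c | c a | a.
R' has alternatives sharing prefix 'c': factor to R' → c R'' with R'' → ε | a.

S → c S' | R S''; Q → a | c | S Q a; R → a c | c R'; S' → ε | Q; S'' → ε | c; R' → a | c R''; R'' → ε | a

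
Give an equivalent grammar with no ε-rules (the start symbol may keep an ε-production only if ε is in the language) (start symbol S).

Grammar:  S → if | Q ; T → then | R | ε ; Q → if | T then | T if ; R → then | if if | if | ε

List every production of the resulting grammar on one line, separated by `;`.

Nullable set = {R, T}.
ε ∉ L(G), so no ε-production is kept.
Add the nullable-subset variants: Q → T then gives T then | then.

S → if | Q; T → then | R; Q → if | T then | then | T if; R → then | if if | if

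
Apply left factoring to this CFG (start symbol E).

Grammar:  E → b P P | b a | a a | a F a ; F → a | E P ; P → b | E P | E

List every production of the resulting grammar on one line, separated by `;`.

E has alternatives sharing prefix 'b': factor to E → b E' with E' → P P | a.
E has alternatives sharing prefix 'a': factor to E → a E'' with E'' → a | F a.
P has alternatives sharing prefix 'E': factor to P → E P' with P' → P | ε.

E → b E' | a E''; F → a | E P; P → b | E P'; E' → P P | a; E'' → a | F a; P' → P | eps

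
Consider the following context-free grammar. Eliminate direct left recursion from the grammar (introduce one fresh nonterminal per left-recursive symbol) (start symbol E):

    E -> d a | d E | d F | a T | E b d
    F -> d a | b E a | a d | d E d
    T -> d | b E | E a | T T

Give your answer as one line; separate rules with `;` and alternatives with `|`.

E -> d a E' | d E E' | d F E' | a T E'; F -> d a | b E a | a d | d E d; T -> d T' | b E T' | E a T'; E' -> b d E' | epsilon; T' -> T T' | epsilon

E, T are directly left-recursive.
For E: α = {b d}, β = {d a, d E, d F, a T}. Rewrite as E → β E' and E' → α E' | ε.
For T: α = {T}, β = {d, b E, E a}. Rewrite as T → β T' and T' → α T' | ε.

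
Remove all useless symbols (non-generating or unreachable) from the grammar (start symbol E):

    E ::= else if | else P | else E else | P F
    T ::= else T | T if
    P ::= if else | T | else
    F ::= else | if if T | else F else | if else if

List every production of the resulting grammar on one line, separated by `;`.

Generating nonterminals: {E, F, P}.
Reachable from E after that: {E, F, P}.
Removed useless symbols: {T} and every production mentioning them.

E ::= else if | else P | else E else | P F; P ::= if else | else; F ::= else | else F else | if else if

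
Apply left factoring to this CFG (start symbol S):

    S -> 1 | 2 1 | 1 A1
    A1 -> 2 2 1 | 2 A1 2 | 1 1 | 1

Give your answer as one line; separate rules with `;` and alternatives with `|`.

S has alternatives sharing prefix '1': factor to S → 1 S' with S' → ε | A1.
A1 has alternatives sharing prefix '2': factor to A1 → 2 A1' with A1' → 2 1 | A1 2.
A1 has alternatives sharing prefix '1': factor to A1 → 1 A1'' with A1'' → 1 | ε.

S -> 2 1 | 1 S'; A1 -> 2 A1' | 1 A1''; S' -> ε | A1; A1' -> 2 1 | A1 2; A1'' -> 1 | ε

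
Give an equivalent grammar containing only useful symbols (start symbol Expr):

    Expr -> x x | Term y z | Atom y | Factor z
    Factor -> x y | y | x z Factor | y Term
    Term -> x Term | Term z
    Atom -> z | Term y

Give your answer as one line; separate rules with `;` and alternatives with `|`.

Expr -> x x | Atom y | Factor z; Factor -> x y | y | x z Factor; Atom -> z

Generating nonterminals: {Atom, Expr, Factor}.
Reachable from Expr after that: {Atom, Expr, Factor}.
Removed useless symbols: {Term} and every production mentioning them.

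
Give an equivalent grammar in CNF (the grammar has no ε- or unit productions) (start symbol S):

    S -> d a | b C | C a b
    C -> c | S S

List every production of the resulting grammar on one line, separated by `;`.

S -> X1 X2 | X3 C | C Y1; C -> c | S S; X1 -> d; X2 -> a; X3 -> b; Y1 -> X2 X3

Introduce a nonterminal for each terminal appearing in a rule of length ≥ 2: X1 → d, X2 → a, X3 → b.
Binarize each right-hand side of length ≥ 3 by chaining fresh nonterminals (Y1, Y2, …): affected rules were S → C X2 X3.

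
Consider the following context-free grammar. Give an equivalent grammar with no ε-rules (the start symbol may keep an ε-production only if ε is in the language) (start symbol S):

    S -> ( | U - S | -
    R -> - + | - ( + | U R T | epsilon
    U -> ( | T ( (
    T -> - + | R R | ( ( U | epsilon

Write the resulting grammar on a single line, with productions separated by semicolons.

Nullable nonterminals: {R, T}.
ε ∉ L(G), so no ε-production is kept.
Expand every rule over subsets of its nullable positions: R → U R T gives U R T | U R | U T | U. U → T ( ( gives T ( ( | ( (. T → R R gives R R | R.

S -> ( | U - S | -; R -> - + | - ( + | U R T | U R | U T | U; U -> ( | T ( ( | ( (; T -> - + | R R | R | ( ( U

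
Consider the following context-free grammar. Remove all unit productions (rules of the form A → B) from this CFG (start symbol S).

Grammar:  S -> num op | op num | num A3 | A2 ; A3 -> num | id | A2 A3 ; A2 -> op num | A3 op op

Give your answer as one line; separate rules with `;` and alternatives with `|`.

S -> op num | A3 op op | num op | num A3; A3 -> num | id | A2 A3; A2 -> op num | A3 op op

Unit pairs: S ⇒* {A2}.
For each unit pair (A, B), copy every non-unit production of B to A, then drop all unit productions.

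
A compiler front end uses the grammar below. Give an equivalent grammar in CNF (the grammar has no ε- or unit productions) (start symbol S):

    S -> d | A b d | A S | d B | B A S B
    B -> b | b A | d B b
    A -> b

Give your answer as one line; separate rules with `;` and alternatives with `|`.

S -> d | A Y1 | A S | X2 B | B Y2; B -> b | X1 A | X2 Y4; A -> b; X1 -> b; X2 -> d; Y1 -> X1 X2; Y2 -> A Y3; Y3 -> S B; Y4 -> B X1

Introduce a nonterminal for each terminal appearing in a rule of length ≥ 2: X1 → b, X2 → d.
Binarize each right-hand side of length ≥ 3 by chaining fresh nonterminals (Y1, Y2, …): affected rules were S → A X1 X2; S → B A S B; B → X2 B X1.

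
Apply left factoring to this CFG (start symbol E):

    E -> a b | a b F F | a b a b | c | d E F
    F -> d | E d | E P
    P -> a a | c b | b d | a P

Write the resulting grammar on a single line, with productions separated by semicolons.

E has alternatives sharing prefix 'a b': factor to E → a b E' with E' → ε | F F | a b.
F has alternatives sharing prefix 'E': factor to F → E F' with F' → d | P.
P has alternatives sharing prefix 'a': factor to P → a P' with P' → a | P.

E -> c | d E F | a b E'; F -> d | E F'; P -> c b | b d | a P'; E' -> ε | F F | a b; F' -> d | P; P' -> a | P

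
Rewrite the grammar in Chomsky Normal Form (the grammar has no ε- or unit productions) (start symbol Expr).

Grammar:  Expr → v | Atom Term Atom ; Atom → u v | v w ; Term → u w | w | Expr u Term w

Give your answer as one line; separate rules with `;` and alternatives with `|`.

Introduce a nonterminal for each terminal appearing in a rule of length ≥ 2: X1 → u, X2 → v, X3 → w.
Binarize each right-hand side of length ≥ 3 by chaining fresh nonterminals (Y1, Y2, …): affected rules were Expr → Atom Term Atom; Term → Expr X1 Term X3.

Expr → v | Atom Y1; Atom → X1 X2 | X2 X3; Term → X1 X3 | w | Expr Y2; X1 → u; X2 → v; X3 → w; Y1 → Term Atom; Y2 → X1 Y3; Y3 → Term X3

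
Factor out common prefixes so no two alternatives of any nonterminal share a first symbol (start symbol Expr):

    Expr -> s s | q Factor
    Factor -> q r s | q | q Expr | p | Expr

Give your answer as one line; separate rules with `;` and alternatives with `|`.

Expr -> s s | q Factor; Factor -> p | Expr | q Factor1; Factor1 -> r s | ε | Expr

Factor has alternatives sharing prefix 'q': factor to Factor → q Factor1 with Factor1 → r s | ε | Expr.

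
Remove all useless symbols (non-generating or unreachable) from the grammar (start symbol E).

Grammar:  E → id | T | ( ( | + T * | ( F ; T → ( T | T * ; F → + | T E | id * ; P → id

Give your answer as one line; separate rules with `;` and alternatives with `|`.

E → id | ( ( | ( F; F → + | id *

Generating nonterminals: {E, F, P}.
Reachable from E after that: {E, F}.
Removed useless symbols: {P, T} and every production mentioning them.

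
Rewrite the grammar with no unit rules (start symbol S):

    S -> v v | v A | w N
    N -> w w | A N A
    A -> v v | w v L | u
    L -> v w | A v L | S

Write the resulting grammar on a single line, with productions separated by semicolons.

Unit pairs: L ⇒* {S}.
Replace each nonterminal's rules with the union of the non-unit rules of every nonterminal it unit-derives.

S -> v v | v A | w N; N -> w w | A N A; A -> v v | w v L | u; L -> v w | A v L | v v | v A | w N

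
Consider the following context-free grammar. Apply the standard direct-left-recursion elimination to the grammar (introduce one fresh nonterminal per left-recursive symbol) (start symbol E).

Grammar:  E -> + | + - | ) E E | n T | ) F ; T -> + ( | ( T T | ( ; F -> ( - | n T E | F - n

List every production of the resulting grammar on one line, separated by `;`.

Left recursion appears on F.
For F: α = {- n}, β = {( -, n T E}. Rewrite as F → β F' and F' → α F' | ε.

E -> + | + - | ) E E | n T | ) F; T -> + ( | ( T T | (; F -> ( - F' | n T E F'; F' -> - n F' | epsilon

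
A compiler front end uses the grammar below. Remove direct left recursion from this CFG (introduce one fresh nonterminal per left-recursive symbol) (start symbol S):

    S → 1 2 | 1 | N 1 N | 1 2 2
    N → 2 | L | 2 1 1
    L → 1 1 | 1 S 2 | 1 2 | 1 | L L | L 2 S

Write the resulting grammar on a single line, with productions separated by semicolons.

L is directly left-recursive.
For L: α = {L, 2 S}, β = {1 1, 1 S 2, 1 2, 1}. Rewrite as L → β L' and L' → α L' | ε.

S → 1 2 | 1 | N 1 N | 1 2 2; N → 2 | L | 2 1 1; L → 1 1 L' | 1 S 2 L' | 1 2 L' | 1 L'; L' → L L' | 2 S L' | ε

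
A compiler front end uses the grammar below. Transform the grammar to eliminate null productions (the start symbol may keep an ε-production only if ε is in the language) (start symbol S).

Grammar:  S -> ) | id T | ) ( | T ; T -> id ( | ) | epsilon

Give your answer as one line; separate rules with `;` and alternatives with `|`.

Nullable nonterminals: {S, T}.
ε ∈ L(G) since S is nullable, so keep S → ε.
Add the nullable-subset variants: S → id T gives id T | id.

S -> ) | id T | id | ) ( | T | ε; T -> id ( | )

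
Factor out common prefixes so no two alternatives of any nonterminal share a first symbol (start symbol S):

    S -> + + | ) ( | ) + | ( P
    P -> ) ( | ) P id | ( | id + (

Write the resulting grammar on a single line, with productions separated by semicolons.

S -> + + | ( P | ) S'; P -> ( | id + ( | ) P'; S' -> ( | +; P' -> ( | P id

S has alternatives sharing prefix ')': factor to S → ) S' with S' → ( | +.
P has alternatives sharing prefix ')': factor to P → ) P' with P' → ( | P id.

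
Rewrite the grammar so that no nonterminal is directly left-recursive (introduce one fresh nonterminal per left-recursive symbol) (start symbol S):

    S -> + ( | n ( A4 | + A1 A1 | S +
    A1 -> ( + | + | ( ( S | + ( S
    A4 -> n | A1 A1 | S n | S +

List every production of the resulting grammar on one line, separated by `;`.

Directly left-recursive nonterminal: S.
For S: α = {+}, β = {+ (, n ( A4, + A1 A1}. Rewrite as S → β S' and S' → α S' | ε.

S -> + ( S' | n ( A4 S' | + A1 A1 S'; A1 -> ( + | + | ( ( S | + ( S; A4 -> n | A1 A1 | S n | S +; S' -> + S' | ε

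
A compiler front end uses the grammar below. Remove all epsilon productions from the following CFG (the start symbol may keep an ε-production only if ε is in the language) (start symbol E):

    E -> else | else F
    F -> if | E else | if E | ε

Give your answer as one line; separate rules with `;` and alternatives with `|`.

E -> else | else F; F -> if | E else | if E

The nullable symbols are {F}.
ε ∉ L(G), so no ε-production is kept.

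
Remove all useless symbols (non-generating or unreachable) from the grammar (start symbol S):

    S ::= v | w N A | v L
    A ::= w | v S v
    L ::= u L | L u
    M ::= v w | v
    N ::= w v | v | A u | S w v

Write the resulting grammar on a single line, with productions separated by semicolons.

Generating nonterminals: {A, M, N, S}.
Reachable from S after that: {A, N, S}.
Removed useless symbols: {L, M} and every production mentioning them.

S ::= v | w N A; A ::= w | v S v; N ::= w v | v | A u | S w v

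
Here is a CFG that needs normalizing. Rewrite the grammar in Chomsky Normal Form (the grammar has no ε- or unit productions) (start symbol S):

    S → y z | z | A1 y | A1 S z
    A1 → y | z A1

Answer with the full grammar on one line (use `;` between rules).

S → X1 X2 | z | A1 X1 | A1 Y1; A1 → y | X2 A1; X1 → y; X2 → z; Y1 → S X2

Introduce a nonterminal for each terminal appearing in a rule of length ≥ 2: X1 → y, X2 → z.
Binarize each right-hand side of length ≥ 3 by chaining fresh nonterminals (Y1, Y2, …): affected rules were S → A1 S X2.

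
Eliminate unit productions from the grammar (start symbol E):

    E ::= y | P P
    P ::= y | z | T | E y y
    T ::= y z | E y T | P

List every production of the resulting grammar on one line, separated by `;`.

E ::= y | P P; P ::= y | z | E y y | y z | E y T; T ::= y | z | E y y | y z | E y T

Unit pairs: P ⇒* {T}; T ⇒* {P}.
For each unit pair (A, B), copy every non-unit production of B to A, then drop all unit productions.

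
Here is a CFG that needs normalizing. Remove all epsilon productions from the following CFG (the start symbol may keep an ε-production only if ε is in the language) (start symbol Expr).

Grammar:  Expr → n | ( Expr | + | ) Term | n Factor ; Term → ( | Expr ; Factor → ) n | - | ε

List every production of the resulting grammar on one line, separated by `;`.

Expr → n | ( Expr | + | ) Term | n Factor; Term → ( | Expr; Factor → ) n | -

The nullable symbols are {Factor}.
ε ∉ L(G), so no ε-production is kept.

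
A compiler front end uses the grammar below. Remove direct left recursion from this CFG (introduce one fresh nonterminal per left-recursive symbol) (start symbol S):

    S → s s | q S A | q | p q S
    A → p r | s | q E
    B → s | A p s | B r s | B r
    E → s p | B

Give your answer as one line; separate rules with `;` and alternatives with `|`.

Directly left-recursive nonterminal: B.
For B: α = {r s, r}, β = {s, A p s}. Rewrite as B → β B' and B' → α B' | ε.

S → s s | q S A | q | p q S; A → p r | s | q E; B → s B' | A p s B'; E → s p | B; B' → r s B' | r B' | epsilon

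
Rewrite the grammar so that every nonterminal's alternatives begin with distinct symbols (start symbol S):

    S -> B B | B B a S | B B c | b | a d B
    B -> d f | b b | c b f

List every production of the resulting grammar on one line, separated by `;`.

S -> b | a d B | B B S'; B -> d f | b b | c b f; S' -> ε | a S | c

S has alternatives sharing prefix 'B B': factor to S → B B S' with S' → ε | a S | c.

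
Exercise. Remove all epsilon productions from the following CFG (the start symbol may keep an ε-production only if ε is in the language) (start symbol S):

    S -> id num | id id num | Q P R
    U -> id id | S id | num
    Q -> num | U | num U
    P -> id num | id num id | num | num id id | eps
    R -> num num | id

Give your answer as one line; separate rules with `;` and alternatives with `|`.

The nullable symbols are {P}.
ε ∉ L(G), so no ε-production is kept.
Expand every rule over subsets of its nullable positions: S → Q P R gives Q P R | Q R.

S -> id num | id id num | Q P R | Q R; U -> id id | S id | num; Q -> num | U | num U; P -> id num | id num id | num | num id id; R -> num num | id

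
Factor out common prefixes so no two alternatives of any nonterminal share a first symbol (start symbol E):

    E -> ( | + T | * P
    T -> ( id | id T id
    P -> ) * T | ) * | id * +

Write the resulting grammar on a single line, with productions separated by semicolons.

E -> ( | + T | * P; T -> ( id | id T id; P -> id * + | ) * P'; P' -> T | ε

P has alternatives sharing prefix ') *': factor to P → ) * P' with P' → T | ε.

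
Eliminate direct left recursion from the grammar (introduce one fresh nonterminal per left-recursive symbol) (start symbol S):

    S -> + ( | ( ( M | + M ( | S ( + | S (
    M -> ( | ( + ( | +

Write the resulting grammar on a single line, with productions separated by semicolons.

Left recursion appears on S.
For S: α = {( +, (}, β = {+ (, ( ( M, + M (}. Rewrite as S → β S' and S' → α S' | ε.

S -> + ( S' | ( ( M S' | + M ( S'; M -> ( | ( + ( | +; S' -> ( + S' | ( S' | ε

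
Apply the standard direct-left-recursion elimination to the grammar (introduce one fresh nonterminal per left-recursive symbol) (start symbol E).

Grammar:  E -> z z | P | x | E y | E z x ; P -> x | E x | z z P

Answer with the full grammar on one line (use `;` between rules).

E -> z z E' | P E' | x E'; P -> x | E x | z z P; E' -> y E' | z x E' | ε

E is directly left-recursive.
For E: α = {y, z x}, β = {z z, P, x}. Rewrite as E → β E' and E' → α E' | ε.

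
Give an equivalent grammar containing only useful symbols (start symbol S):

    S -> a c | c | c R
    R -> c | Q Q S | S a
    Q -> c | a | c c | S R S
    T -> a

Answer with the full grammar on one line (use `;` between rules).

S -> a c | c | c R; R -> c | Q Q S | S a; Q -> c | a | c c | S R S

Generating nonterminals: {Q, R, S, T}.
Reachable from S after that: {Q, R, S}.
Removed useless symbols: {T} and every production mentioning them.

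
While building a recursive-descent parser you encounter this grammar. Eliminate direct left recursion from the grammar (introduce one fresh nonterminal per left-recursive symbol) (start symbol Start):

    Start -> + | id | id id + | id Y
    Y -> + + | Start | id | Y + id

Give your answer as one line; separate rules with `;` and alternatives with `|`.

Y is directly left-recursive.
For Y: α = {+ id}, β = {+ +, Start, id}. Rewrite as Y → β Y1 and Y1 → α Y1 | ε.

Start -> + | id | id id + | id Y; Y -> + + Y1 | Start Y1 | id Y1; Y1 -> + id Y1 | epsilon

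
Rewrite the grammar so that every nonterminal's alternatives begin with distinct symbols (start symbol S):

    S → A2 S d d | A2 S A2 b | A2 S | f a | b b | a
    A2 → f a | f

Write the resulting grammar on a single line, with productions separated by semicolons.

S → f a | b b | a | A2 S S'; A2 → f A2'; S' → d d | A2 b | epsilon; A2' → a | epsilon

S has alternatives sharing prefix 'A2 S': factor to S → A2 S S' with S' → d d | A2 b | ε.
A2 has alternatives sharing prefix 'f': factor to A2 → f A2' with A2' → a | ε.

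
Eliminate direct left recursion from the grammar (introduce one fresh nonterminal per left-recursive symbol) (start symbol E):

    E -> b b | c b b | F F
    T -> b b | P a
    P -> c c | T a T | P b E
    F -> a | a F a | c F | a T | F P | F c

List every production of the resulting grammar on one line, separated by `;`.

E -> b b | c b b | F F; T -> b b | P a; P -> c c P' | T a T P'; F -> a F' | a F a F' | c F F' | a T F'; P' -> b E P' | ε; F' -> P F' | c F' | ε

P, F are directly left-recursive.
For P: α = {b E}, β = {c c, T a T}. Rewrite as P → β P' and P' → α P' | ε.
For F: α = {P, c}, β = {a, a F a, c F, a T}. Rewrite as F → β F' and F' → α F' | ε.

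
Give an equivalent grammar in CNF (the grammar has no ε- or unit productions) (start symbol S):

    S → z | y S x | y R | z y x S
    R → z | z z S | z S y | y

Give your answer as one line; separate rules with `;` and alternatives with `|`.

Introduce a nonterminal for each terminal appearing in a rule of length ≥ 2: X1 → y, X2 → x, X3 → z.
Binarize each right-hand side of length ≥ 3 by chaining fresh nonterminals (Y1, Y2, …): affected rules were S → X1 S X2; S → X3 X1 X2 S; R → X3 X3 S; R → X3 S X1.

S → z | X1 Y1 | X1 R | X3 Y2; R → z | X3 Y4 | X3 Y5 | y; X1 → y; X2 → x; X3 → z; Y1 → S X2; Y2 → X1 Y3; Y3 → X2 S; Y4 → X3 S; Y5 → S X1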